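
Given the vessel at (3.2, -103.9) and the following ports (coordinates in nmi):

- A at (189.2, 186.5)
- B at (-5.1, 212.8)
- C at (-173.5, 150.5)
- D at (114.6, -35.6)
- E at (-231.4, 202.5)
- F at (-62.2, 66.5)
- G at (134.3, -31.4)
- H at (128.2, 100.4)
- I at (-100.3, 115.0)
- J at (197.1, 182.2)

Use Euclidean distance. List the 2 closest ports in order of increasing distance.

Distances from (3.2, -103.9):
A: 344.9 nmi
B: 316.8 nmi
C: 309.7 nmi
D: 130.7 nmi
E: 385.9 nmi
F: 182.5 nmi
G: 149.8 nmi
H: 239.5 nmi
I: 242.1 nmi
J: 345.6 nmi
Sorted: D (130.7 nmi) < G (149.8 nmi) < F (182.5 nmi) < H (239.5 nmi) < …

D, G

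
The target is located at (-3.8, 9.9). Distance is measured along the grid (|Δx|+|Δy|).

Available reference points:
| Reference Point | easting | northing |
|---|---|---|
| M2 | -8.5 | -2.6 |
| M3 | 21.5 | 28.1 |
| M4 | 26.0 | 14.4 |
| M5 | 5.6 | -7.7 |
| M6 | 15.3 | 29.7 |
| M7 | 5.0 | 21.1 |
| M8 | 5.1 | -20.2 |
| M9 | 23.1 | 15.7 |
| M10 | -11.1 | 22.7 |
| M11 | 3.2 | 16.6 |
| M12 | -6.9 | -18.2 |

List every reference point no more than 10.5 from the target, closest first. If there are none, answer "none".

none

Distances from (-3.8, 9.9):
M2: |-4.7| + |-12.5| = 4.7 + 12.5 = 17.2
M3: |25.3| + |18.2| = 25.3 + 18.2 = 43.5
M4: |29.8| + |4.5| = 29.8 + 4.5 = 34.3
M5: |9.4| + |-17.6| = 9.4 + 17.6 = 27.0
M6: |19.1| + |19.8| = 19.1 + 19.8 = 38.9
M7: |8.8| + |11.2| = 8.8 + 11.2 = 20.0
M8: |8.9| + |-30.1| = 8.9 + 30.1 = 39.0
M9: |26.9| + |5.8| = 26.9 + 5.8 = 32.7
M10: |-7.3| + |12.8| = 7.3 + 12.8 = 20.1
M11: |7.0| + |6.7| = 7.0 + 6.7 = 13.7
M12: |-3.1| + |-28.1| = 3.1 + 28.1 = 31.2
Threshold 10.5: none within range.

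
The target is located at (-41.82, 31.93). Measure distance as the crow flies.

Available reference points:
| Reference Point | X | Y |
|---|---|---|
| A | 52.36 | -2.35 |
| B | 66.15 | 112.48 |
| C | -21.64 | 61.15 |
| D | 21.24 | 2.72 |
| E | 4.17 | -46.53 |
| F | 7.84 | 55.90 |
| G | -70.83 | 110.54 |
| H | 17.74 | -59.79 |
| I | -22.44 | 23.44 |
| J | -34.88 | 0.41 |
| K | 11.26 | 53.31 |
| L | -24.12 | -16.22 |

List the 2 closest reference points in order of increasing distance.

Distances from (-41.82, 31.93):
A: √((94.18)² + (-34.28)²) = √(8869.8724 + 1175.1184) = 100.22
B: √((107.97)² + (80.55)²) = √(11657.5209 + 6488.3025) = 134.71
C: √((20.18)² + (29.22)²) = √(407.2324 + 853.8084) = 35.51
D: √((63.06)² + (-29.21)²) = √(3976.5636 + 853.2241) = 69.50
E: √((45.99)² + (-78.46)²) = √(2115.0801 + 6155.9716) = 90.95
F: √((49.66)² + (23.97)²) = √(2466.1156 + 574.5609) = 55.14
G: √((-29.01)² + (78.61)²) = √(841.5801 + 6179.5321) = 83.79
H: √((59.56)² + (-91.72)²) = √(3547.3936 + 8412.5584) = 109.36
I: √((19.38)² + (-8.49)²) = √(375.5844 + 72.0801) = 21.16
J: √((6.94)² + (-31.52)²) = √(48.1636 + 993.5104) = 32.27
K: √((53.08)² + (21.38)²) = √(2817.4864 + 457.1044) = 57.22
L: √((17.70)² + (-48.15)²) = √(313.2900 + 2318.4225) = 51.30
Sorted: I (21.16) < J (32.27) < C (35.51) < L (51.30) < …

I, J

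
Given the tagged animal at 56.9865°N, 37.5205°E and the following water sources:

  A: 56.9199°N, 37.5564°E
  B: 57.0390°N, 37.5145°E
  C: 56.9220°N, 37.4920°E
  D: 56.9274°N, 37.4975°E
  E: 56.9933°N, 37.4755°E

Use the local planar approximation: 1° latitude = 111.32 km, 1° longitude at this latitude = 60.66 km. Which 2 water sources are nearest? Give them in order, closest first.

E, B

Distances from 56.9865°N, 37.5205°E:
A: √((-0.0666·111.32)² + (0.0359·60.66)²) = √(54.966091 + 4.742351) = 7.7271 km
B: √((0.0525·111.32)² + (-0.0060·60.66)²) = √(34.155842 + 0.132467) = 5.8556 km
C: √((-0.0645·111.32)² + (-0.0285·60.66)²) = √(51.554410 + 2.988784) = 7.3853 km
D: √((-0.0591·111.32)² + (-0.0230·60.66)²) = √(43.283399 + 1.946527) = 6.7253 km
E: √((0.0068·111.32)² + (-0.0450·60.66)²) = √(0.573013 + 7.451262) = 2.8327 km
Sorted: E (2.8327 km) < B (5.8556 km) < D (6.7253 km) < C (7.3853 km) < …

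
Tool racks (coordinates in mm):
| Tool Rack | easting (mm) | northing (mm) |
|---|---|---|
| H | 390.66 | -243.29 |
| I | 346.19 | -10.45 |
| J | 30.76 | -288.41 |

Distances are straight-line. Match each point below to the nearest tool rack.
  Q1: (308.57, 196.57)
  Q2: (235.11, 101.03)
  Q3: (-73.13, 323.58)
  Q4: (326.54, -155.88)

Q1 at (308.57, 196.57):
  H: √((82.09)² + (-439.86)²) = √(6738.7681 + 193476.8196) = 447.45 mm
  I: √((37.62)² + (-207.02)²) = √(1415.2644 + 42857.2804) = 210.41 mm
  J: √((-277.81)² + (-484.98)²) = √(77178.3961 + 235205.6004) = 558.91 mm
  → nearest: I (210.41 mm)
Q2 at (235.11, 101.03):
  H: √((155.55)² + (-344.32)²) = √(24195.8025 + 118556.2624) = 377.83 mm
  I: √((111.08)² + (-111.48)²) = √(12338.7664 + 12427.7904) = 157.37 mm
  J: √((-204.35)² + (-389.44)²) = √(41758.9225 + 151663.5136) = 439.80 mm
  → nearest: I (157.37 mm)
Q3 at (-73.13, 323.58):
  H: √((463.79)² + (-566.87)²) = √(215101.1641 + 321341.5969) = 732.42 mm
  I: √((419.32)² + (-334.03)²) = √(175829.2624 + 111576.0409) = 536.10 mm
  J: √((103.89)² + (-611.99)²) = √(10793.1321 + 374531.7601) = 620.75 mm
  → nearest: I (536.10 mm)
Q4 at (326.54, -155.88):
  H: √((64.12)² + (-87.41)²) = √(4111.3744 + 7640.5081) = 108.41 mm
  I: √((19.65)² + (145.43)²) = √(386.1225 + 21149.8849) = 146.75 mm
  J: √((-295.78)² + (-132.53)²) = √(87485.8084 + 17564.2009) = 324.11 mm
  → nearest: H (108.41 mm)

Q1→I; Q2→I; Q3→I; Q4→H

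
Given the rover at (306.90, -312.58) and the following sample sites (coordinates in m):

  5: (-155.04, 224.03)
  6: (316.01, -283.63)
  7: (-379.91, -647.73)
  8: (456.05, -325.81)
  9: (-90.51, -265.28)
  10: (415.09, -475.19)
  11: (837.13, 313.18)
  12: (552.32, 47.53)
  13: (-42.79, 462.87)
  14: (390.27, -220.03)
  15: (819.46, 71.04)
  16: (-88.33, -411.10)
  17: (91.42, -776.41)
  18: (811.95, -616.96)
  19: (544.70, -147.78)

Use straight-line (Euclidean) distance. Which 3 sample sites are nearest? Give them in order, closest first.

6, 14, 8

Distances from (306.90, -312.58):
5: √((-461.94)² + (536.61)²) = √(213388.5636 + 287950.2921) = 708.05 m
6: √((9.11)² + (28.95)²) = √(82.9921 + 838.1025) = 30.35 m
7: √((-686.81)² + (-335.15)²) = √(471707.9761 + 112325.5225) = 764.22 m
8: √((149.15)² + (-13.23)²) = √(22245.7225 + 175.0329) = 149.74 m
9: √((-397.41)² + (47.30)²) = √(157934.7081 + 2237.2900) = 400.21 m
10: √((108.19)² + (-162.61)²) = √(11705.0761 + 26442.0121) = 195.31 m
11: √((530.23)² + (625.76)²) = √(281143.8529 + 391575.5776) = 820.19 m
12: √((245.42)² + (360.11)²) = √(60230.9764 + 129679.2121) = 435.79 m
13: √((-349.69)² + (775.45)²) = √(122283.0961 + 601322.7025) = 850.65 m
14: √((83.37)² + (92.55)²) = √(6950.5569 + 8565.5025) = 124.56 m
15: √((512.56)² + (383.62)²) = √(262717.7536 + 147164.3044) = 640.22 m
16: √((-395.23)² + (-98.52)²) = √(156206.7529 + 9706.1904) = 407.32 m
17: √((-215.48)² + (-463.83)²) = √(46431.6304 + 215138.2689) = 511.44 m
18: √((505.05)² + (-304.38)²) = √(255075.5025 + 92647.1844) = 589.68 m
19: √((237.80)² + (164.80)²) = √(56548.8400 + 27159.0400) = 289.32 m
Sorted: 6 (30.35 m) < 14 (124.56 m) < 8 (149.74 m) < 10 (195.31 m) < 19 (289.32 m) < …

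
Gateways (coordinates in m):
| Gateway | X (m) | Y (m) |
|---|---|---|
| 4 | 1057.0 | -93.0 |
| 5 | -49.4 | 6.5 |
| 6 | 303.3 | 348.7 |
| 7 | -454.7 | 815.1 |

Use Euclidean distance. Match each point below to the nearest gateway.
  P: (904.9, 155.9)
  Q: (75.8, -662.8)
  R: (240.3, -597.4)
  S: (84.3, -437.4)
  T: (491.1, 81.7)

P at (904.9, 155.9):
  4: √((152.1)² + (-248.9)²) = √(23134.410 + 61951.210) = 291.7 m
  5: √((-954.3)² + (-149.4)²) = √(910688.490 + 22320.360) = 965.9 m
  6: √((-601.6)² + (192.8)²) = √(361922.560 + 37171.840) = 631.7 m
  7: √((-1359.6)² + (659.2)²) = √(1848512.160 + 434544.640) = 1511.0 m
  → nearest: 4 (291.7 m)
Q at (75.8, -662.8):
  4: √((981.2)² + (569.8)²) = √(962753.440 + 324672.040) = 1134.6 m
  5: √((-125.2)² + (669.3)²) = √(15675.040 + 447962.490) = 680.9 m
  6: √((227.5)² + (1011.5)²) = √(51756.250 + 1023132.250) = 1036.8 m
  7: √((-530.5)² + (1477.9)²) = √(281430.250 + 2184188.410) = 1570.2 m
  → nearest: 5 (680.9 m)
R at (240.3, -597.4):
  4: √((816.7)² + (504.4)²) = √(666998.890 + 254419.360) = 959.9 m
  5: √((-289.7)² + (603.9)²) = √(83926.090 + 364695.210) = 669.8 m
  6: √((63.0)² + (946.1)²) = √(3969.000 + 895105.210) = 948.2 m
  7: √((-695.0)² + (1412.5)²) = √(483025.000 + 1995156.250) = 1574.2 m
  → nearest: 5 (669.8 m)
S at (84.3, -437.4):
  4: √((972.7)² + (344.4)²) = √(946145.290 + 118611.360) = 1031.9 m
  5: √((-133.7)² + (443.9)²) = √(17875.690 + 197047.210) = 463.6 m
  6: √((219.0)² + (786.1)²) = √(47961.000 + 617953.210) = 816.0 m
  7: √((-539.0)² + (1252.5)²) = √(290521.000 + 1568756.250) = 1363.6 m
  → nearest: 5 (463.6 m)
T at (491.1, 81.7):
  4: √((565.9)² + (-174.7)²) = √(320242.810 + 30520.090) = 592.3 m
  5: √((-540.5)² + (-75.2)²) = √(292140.250 + 5655.040) = 545.7 m
  6: √((-187.8)² + (267.0)²) = √(35268.840 + 71289.000) = 326.4 m
  7: √((-945.8)² + (733.4)²) = √(894537.640 + 537875.560) = 1196.8 m
  → nearest: 6 (326.4 m)

P→4; Q→5; R→5; S→5; T→6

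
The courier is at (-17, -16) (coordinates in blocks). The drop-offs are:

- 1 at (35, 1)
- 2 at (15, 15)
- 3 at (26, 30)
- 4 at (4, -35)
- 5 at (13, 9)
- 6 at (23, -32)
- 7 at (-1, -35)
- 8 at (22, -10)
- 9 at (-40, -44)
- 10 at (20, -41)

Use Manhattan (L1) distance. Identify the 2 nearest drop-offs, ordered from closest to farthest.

7, 4

Distances from (-17, -16):
1: |52| + |17| = 52 + 17 = 69 blocks
2: |32| + |31| = 32 + 31 = 63 blocks
3: |43| + |46| = 43 + 46 = 89 blocks
4: |21| + |-19| = 21 + 19 = 40 blocks
5: |30| + |25| = 30 + 25 = 55 blocks
6: |40| + |-16| = 40 + 16 = 56 blocks
7: |16| + |-19| = 16 + 19 = 35 blocks
8: |39| + |6| = 39 + 6 = 45 blocks
9: |-23| + |-28| = 23 + 28 = 51 blocks
10: |37| + |-25| = 37 + 25 = 62 blocks
Sorted: 7 (35 blocks) < 4 (40 blocks) < 8 (45 blocks) < 9 (51 blocks) < …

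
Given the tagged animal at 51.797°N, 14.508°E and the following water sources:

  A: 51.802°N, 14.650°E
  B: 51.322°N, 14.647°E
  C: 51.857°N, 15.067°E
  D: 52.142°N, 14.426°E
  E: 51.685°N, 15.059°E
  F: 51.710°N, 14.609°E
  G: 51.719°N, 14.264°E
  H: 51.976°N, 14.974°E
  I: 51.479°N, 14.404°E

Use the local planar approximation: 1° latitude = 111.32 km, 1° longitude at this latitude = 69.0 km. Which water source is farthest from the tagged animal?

B

Distances from 51.797°N, 14.508°E:
A: 9.814 km
B: 53.740 km
C: 39.145 km
D: 38.820 km
E: 40.011 km
F: 11.932 km
G: 18.943 km
H: 37.828 km
I: 36.120 km
Maximum: B at 53.740 km.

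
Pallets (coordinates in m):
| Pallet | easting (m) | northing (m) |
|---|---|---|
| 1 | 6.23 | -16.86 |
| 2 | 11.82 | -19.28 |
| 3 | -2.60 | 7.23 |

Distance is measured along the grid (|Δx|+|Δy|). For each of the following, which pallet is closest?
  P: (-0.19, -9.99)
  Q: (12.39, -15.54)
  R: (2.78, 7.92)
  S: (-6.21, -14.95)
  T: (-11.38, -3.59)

P→1; Q→2; R→3; S→1; T→3

P at (-0.19, -9.99):
  1: |6.42| + |-6.87| = 6.42 + 6.87 = 13.29 m
  2: |12.01| + |-9.29| = 12.01 + 9.29 = 21.30 m
  3: |-2.41| + |17.22| = 2.41 + 17.22 = 19.63 m
  → nearest: 1 (13.29 m)
Q at (12.39, -15.54):
  1: |-6.16| + |-1.32| = 6.16 + 1.32 = 7.48 m
  2: |-0.57| + |-3.74| = 0.57 + 3.74 = 4.31 m
  3: |-14.99| + |22.77| = 14.99 + 22.77 = 37.76 m
  → nearest: 2 (4.31 m)
R at (2.78, 7.92):
  1: |3.45| + |-24.78| = 3.45 + 24.78 = 28.23 m
  2: |9.04| + |-27.20| = 9.04 + 27.20 = 36.24 m
  3: |-5.38| + |-0.69| = 5.38 + 0.69 = 6.07 m
  → nearest: 3 (6.07 m)
S at (-6.21, -14.95):
  1: |12.44| + |-1.91| = 12.44 + 1.91 = 14.35 m
  2: |18.03| + |-4.33| = 18.03 + 4.33 = 22.36 m
  3: |3.61| + |22.18| = 3.61 + 22.18 = 25.79 m
  → nearest: 1 (14.35 m)
T at (-11.38, -3.59):
  1: |17.61| + |-13.27| = 17.61 + 13.27 = 30.88 m
  2: |23.20| + |-15.69| = 23.20 + 15.69 = 38.89 m
  3: |8.78| + |10.82| = 8.78 + 10.82 = 19.60 m
  → nearest: 3 (19.60 m)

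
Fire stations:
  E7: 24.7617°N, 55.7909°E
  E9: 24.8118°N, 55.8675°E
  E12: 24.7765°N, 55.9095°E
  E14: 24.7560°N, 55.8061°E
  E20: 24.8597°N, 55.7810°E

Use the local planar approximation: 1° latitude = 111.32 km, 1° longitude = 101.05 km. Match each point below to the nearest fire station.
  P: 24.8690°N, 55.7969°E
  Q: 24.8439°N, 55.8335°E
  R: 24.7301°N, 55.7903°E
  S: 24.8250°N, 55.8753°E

P at 24.8690°N, 55.7969°E:
  E7: 11.9600 km
  E9: 9.5625 km
  E12: 15.3458 km
  E14: 12.6135 km
  E20: 1.9114 km
  → nearest: E20 (1.9114 km)
Q at 24.8439°N, 55.8335°E:
  E7: 10.1125 km
  E9: 4.9571 km
  E12: 10.7366 km
  E14: 10.1692 km
  E20: 5.5891 km
  → nearest: E9 (4.9571 km)
R at 24.7301°N, 55.7903°E:
  E7: 3.5182 km
  E9: 11.9822 km
  E12: 13.1059 km
  E14: 3.2957 km
  E20: 14.4576 km
  → nearest: E14 (3.2957 km)
S at 24.8250°N, 55.8753°E:
  E7: 11.0631 km
  E9: 1.6675 km
  E12: 6.4104 km
  E14: 10.3873 km
  E20: 10.2822 km
  → nearest: E9 (1.6675 km)

P→E20; Q→E9; R→E14; S→E9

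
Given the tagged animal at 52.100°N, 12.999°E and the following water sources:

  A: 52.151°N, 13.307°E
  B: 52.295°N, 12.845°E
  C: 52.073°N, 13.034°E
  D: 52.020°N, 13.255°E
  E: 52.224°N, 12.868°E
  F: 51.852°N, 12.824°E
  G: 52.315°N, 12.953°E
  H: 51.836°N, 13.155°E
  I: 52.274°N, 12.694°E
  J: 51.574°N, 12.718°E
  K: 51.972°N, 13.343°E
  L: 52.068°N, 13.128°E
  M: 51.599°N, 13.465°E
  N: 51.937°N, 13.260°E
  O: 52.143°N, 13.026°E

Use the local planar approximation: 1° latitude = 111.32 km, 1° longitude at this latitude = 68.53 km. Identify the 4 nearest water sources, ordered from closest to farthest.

Distances from 52.100°N, 12.999°E:
A: √((0.051·111.32)² + (0.308·68.53)²) = √(32.23196 + 445.51558) = 21.857 km
B: √((0.195·111.32)² + (-0.154·68.53)²) = √(471.21121 + 111.37890) = 24.137 km
C: √((-0.027·111.32)² + (0.035·68.53)²) = √(9.03387 + 5.75304) = 3.845 km
D: √((-0.080·111.32)² + (0.256·68.53)²) = √(79.30971 + 307.78071) = 19.675 km
E: √((0.124·111.32)² + (-0.131·68.53)²) = √(190.54158 + 80.59425) = 16.466 km
F: √((-0.248·111.32)² + (-0.175·68.53)²) = √(762.16633 + 143.82605) = 30.100 km
G: √((0.215·111.32)² + (-0.046·68.53)²) = √(572.82678 + 9.93750) = 24.141 km
H: √((-0.264·111.32)² + (0.156·68.53)²) = √(863.68276 + 114.29064) = 31.273 km
I: √((0.174·111.32)² + (-0.305·68.53)²) = √(375.18450 + 436.87897) = 28.497 km
J: √((-0.526·111.32)² + (-0.281·68.53)²) = √(3428.60839 + 370.82935) = 61.640 km
K: √((-0.128·111.32)² + (0.344·68.53)²) = √(203.03286 + 555.74856) = 27.546 km
L: √((-0.032·111.32)² + (0.129·68.53)²) = √(12.68955 + 78.15214) = 9.531 km
M: √((-0.501·111.32)² + (0.466·68.53)²) = √(3110.44013 + 1019.84295) = 64.267 km
N: √((-0.163·111.32)² + (0.261·68.53)²) = √(329.24683 + 319.92080) = 25.479 km
O: √((0.043·111.32)² + (0.027·68.53)²) = √(22.91307 + 3.42365) = 5.132 km
Sorted: C (3.845 km) < O (5.132 km) < L (9.531 km) < E (16.466 km) < D (19.675 km) < A (21.857 km) < …

C, O, L, E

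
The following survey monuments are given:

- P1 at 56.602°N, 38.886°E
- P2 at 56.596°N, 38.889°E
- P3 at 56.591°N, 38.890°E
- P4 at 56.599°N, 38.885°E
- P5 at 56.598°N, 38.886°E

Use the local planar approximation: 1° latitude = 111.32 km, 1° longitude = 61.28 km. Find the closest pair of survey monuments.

Pairwise distances:
P1–P2: √((-0.006·111.32)² + (0.003·61.28)²) = √(0.44612 + 0.03380) = 0.693 km
P1–P3: √((-0.011·111.32)² + (0.004·61.28)²) = √(1.49945 + 0.06008) = 1.249 km
P1–P4: √((-0.003·111.32)² + (-0.001·61.28)²) = √(0.11153 + 0.00376) = 0.340 km
P1–P5: √((-0.004·111.32)² + (0.000·61.28)²) = √(0.19827 + 0.00000) = 0.445 km
P2–P3: √((-0.005·111.32)² + (0.001·61.28)²) = √(0.30980 + 0.00376) = 0.560 km
P2–P4: √((0.003·111.32)² + (-0.004·61.28)²) = √(0.11153 + 0.06008) = 0.414 km
P2–P5: √((0.002·111.32)² + (-0.003·61.28)²) = √(0.04957 + 0.03380) = 0.289 km
P3–P4: √((0.008·111.32)² + (-0.005·61.28)²) = √(0.79310 + 0.09388) = 0.942 km
P3–P5: √((0.007·111.32)² + (-0.004·61.28)²) = √(0.60721 + 0.06008) = 0.817 km
P4–P5: √((-0.001·111.32)² + (0.001·61.28)²) = √(0.01239 + 0.00376) = 0.127 km
Closest pair: P4–P5 at 0.127 km.

P4 and P5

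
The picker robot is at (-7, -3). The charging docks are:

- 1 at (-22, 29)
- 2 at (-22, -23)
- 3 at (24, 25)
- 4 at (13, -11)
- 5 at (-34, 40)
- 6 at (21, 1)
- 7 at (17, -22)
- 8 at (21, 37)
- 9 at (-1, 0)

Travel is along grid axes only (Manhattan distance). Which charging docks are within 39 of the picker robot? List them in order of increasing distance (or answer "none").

9, 4, 6, 2

Distances from (-7, -3):
1: |-15| + |32| = 15 + 32 = 47
2: |-15| + |-20| = 15 + 20 = 35
3: |31| + |28| = 31 + 28 = 59
4: |20| + |-8| = 20 + 8 = 28
5: |-27| + |43| = 27 + 43 = 70
6: |28| + |4| = 28 + 4 = 32
7: |24| + |-19| = 24 + 19 = 43
8: |28| + |40| = 28 + 40 = 68
9: |6| + |3| = 6 + 3 = 9
Threshold 39: 9 (9), 4 (28), 6 (32), 2 (35) are within range.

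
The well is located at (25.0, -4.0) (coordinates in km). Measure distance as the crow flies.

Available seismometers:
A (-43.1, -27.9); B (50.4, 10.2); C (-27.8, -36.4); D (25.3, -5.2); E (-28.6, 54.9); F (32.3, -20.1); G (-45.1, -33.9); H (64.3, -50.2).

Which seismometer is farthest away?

Distances from (25.0, -4.0):
A: √((-68.1)² + (-23.9)²) = √(4637.610 + 571.210) = 72.2 km
B: √((25.4)² + (14.2)²) = √(645.160 + 201.640) = 29.1 km
C: √((-52.8)² + (-32.4)²) = √(2787.840 + 1049.760) = 61.9 km
D: √((0.3)² + (-1.2)²) = √(0.090 + 1.440) = 1.2 km
E: √((-53.6)² + (58.9)²) = √(2872.960 + 3469.210) = 79.6 km
F: √((7.3)² + (-16.1)²) = √(53.290 + 259.210) = 17.7 km
G: √((-70.1)² + (-29.9)²) = √(4914.010 + 894.010) = 76.2 km
H: √((39.3)² + (-46.2)²) = √(1544.490 + 2134.440) = 60.7 km
Maximum: E at 79.6 km.

E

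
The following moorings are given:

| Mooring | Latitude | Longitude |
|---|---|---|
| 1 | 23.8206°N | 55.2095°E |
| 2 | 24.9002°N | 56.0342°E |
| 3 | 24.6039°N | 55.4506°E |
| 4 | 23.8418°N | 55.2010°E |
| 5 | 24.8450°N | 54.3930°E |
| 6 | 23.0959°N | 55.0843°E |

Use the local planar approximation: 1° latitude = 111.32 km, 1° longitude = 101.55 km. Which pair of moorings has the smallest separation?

1 and 4

Pairwise distances:
1–2: 146.4830 km
1–3: 90.5691 km
1–4: 2.5129 km
1–5: 140.9938 km
1–6: 81.6693 km
2–3: 67.8251 km
2–4: 145.0548 km
2–5: 166.7771 km
2–6: 222.8174 km
3–4: 88.5425 km
3–5: 110.7021 km
3–6: 171.9424 km
4–5: 138.5791 km
4–6: 83.8750 km
5–6: 206.9787 km
Closest pair: 1–4 at 2.5129 km.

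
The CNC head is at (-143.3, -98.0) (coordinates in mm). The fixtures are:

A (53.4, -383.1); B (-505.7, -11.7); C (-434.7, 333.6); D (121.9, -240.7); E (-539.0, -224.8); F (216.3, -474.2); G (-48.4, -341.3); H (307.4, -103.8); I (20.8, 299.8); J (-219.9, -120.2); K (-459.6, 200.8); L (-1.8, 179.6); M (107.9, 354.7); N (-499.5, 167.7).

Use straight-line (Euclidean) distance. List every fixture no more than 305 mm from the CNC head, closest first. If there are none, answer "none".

J, G, D

Distances from (-143.3, -98.0):
A: √((196.7)² + (-285.1)²) = √(38690.890 + 81282.010) = 346.4 mm
B: √((-362.4)² + (86.3)²) = √(131333.760 + 7447.690) = 372.5 mm
C: √((-291.4)² + (431.6)²) = √(84913.960 + 186278.560) = 520.8 mm
D: √((265.2)² + (-142.7)²) = √(70331.040 + 20363.290) = 301.2 mm
E: √((-395.7)² + (-126.8)²) = √(156578.490 + 16078.240) = 415.5 mm
F: √((359.6)² + (-376.2)²) = √(129312.160 + 141526.440) = 520.4 mm
G: √((94.9)² + (-243.3)²) = √(9006.010 + 59194.890) = 261.2 mm
H: √((450.7)² + (-5.8)²) = √(203130.490 + 33.640) = 450.7 mm
I: √((164.1)² + (397.8)²) = √(26928.810 + 158244.840) = 430.3 mm
J: √((-76.6)² + (-22.2)²) = √(5867.560 + 492.840) = 79.8 mm
K: √((-316.3)² + (298.8)²) = √(100045.690 + 89281.440) = 435.1 mm
L: √((141.5)² + (277.6)²) = √(20022.250 + 77061.760) = 311.6 mm
M: √((251.2)² + (452.7)²) = √(63101.440 + 204937.290) = 517.7 mm
N: √((-356.2)² + (265.7)²) = √(126878.440 + 70596.490) = 444.4 mm
Threshold 305 mm: J (79.8 mm), G (261.2 mm), D (301.2 mm) are within range.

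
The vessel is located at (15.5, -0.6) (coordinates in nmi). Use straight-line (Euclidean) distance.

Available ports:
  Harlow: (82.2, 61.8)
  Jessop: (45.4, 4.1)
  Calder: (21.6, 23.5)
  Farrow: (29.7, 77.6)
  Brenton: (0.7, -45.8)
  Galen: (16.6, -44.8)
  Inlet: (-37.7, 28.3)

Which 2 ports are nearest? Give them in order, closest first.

Calder, Jessop

Distances from (15.5, -0.6):
Harlow: 91.3 nmi
Jessop: 30.3 nmi
Calder: 24.9 nmi
Farrow: 79.5 nmi
Brenton: 47.6 nmi
Galen: 44.2 nmi
Inlet: 60.5 nmi
Sorted: Calder (24.9 nmi) < Jessop (30.3 nmi) < Galen (44.2 nmi) < Brenton (47.6 nmi) < …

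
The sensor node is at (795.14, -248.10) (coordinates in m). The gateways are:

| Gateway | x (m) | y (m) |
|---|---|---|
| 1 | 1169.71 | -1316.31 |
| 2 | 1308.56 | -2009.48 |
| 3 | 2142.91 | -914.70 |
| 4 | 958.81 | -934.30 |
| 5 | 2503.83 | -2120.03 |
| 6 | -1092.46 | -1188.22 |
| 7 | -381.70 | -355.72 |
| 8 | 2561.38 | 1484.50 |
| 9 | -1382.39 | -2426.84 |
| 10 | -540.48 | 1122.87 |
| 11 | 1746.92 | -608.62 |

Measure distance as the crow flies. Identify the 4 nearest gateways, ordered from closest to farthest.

Distances from (795.14, -248.10):
1: 1131.98 m
2: 1834.68 m
3: 1503.61 m
4: 705.45 m
5: 2534.51 m
6: 2108.76 m
7: 1181.75 m
8: 2474.17 m
9: 3080.35 m
10: 1914.01 m
11: 1017.77 m
Sorted: 4 (705.45 m) < 11 (1017.77 m) < 1 (1131.98 m) < 7 (1181.75 m) < 3 (1503.61 m) < 2 (1834.68 m) < …

4, 11, 1, 7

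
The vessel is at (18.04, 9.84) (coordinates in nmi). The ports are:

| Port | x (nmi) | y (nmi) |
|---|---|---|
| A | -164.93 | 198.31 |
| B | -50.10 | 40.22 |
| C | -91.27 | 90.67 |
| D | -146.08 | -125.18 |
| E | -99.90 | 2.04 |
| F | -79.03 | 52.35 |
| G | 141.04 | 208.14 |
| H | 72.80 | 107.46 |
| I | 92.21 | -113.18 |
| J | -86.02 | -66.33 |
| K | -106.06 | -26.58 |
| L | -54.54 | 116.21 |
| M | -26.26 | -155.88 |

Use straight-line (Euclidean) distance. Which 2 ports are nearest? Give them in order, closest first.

B, F

Distances from (18.04, 9.84):
A: 262.68 nmi
B: 74.61 nmi
C: 135.95 nmi
D: 212.52 nmi
E: 118.20 nmi
F: 105.97 nmi
G: 233.35 nmi
H: 111.93 nmi
I: 143.65 nmi
J: 128.96 nmi
K: 129.33 nmi
L: 128.77 nmi
M: 171.54 nmi
Sorted: B (74.61 nmi) < F (105.97 nmi) < H (111.93 nmi) < E (118.20 nmi) < …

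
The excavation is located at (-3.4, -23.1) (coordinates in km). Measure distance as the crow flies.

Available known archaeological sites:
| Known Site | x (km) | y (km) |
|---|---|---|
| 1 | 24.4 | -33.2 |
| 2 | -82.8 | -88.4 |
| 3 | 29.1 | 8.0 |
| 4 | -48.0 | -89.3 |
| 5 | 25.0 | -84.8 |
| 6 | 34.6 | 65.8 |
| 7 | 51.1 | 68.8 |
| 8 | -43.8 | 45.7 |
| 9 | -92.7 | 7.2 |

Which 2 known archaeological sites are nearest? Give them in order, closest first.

Distances from (-3.4, -23.1):
1: √((27.8)² + (-10.1)²) = √(772.8400 + 102.0100) = 29.58 km
2: √((-79.4)² + (-65.3)²) = √(6304.3600 + 4264.0900) = 102.80 km
3: √((32.5)² + (31.1)²) = √(1056.2500 + 967.2100) = 44.98 km
4: √((-44.6)² + (-66.2)²) = √(1989.1600 + 4382.4400) = 79.82 km
5: √((28.4)² + (-61.7)²) = √(806.5600 + 3806.8900) = 67.92 km
6: √((38.0)² + (88.9)²) = √(1444.0000 + 7903.2100) = 96.68 km
7: √((54.5)² + (91.9)²) = √(2970.2500 + 8445.6100) = 106.85 km
8: √((-40.4)² + (68.8)²) = √(1632.1600 + 4733.4400) = 79.78 km
9: √((-89.3)² + (30.3)²) = √(7974.4900 + 918.0900) = 94.30 km
Sorted: 1 (29.58 km) < 3 (44.98 km) < 5 (67.92 km) < 8 (79.78 km) < …

1, 3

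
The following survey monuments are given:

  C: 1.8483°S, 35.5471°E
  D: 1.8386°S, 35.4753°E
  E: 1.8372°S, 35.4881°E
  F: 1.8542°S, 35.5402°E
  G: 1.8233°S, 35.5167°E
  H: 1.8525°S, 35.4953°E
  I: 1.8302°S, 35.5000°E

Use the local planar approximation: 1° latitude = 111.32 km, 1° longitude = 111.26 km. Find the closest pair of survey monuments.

C and F

Pairwise distances:
C–D: 8.0611 km
C–E: 6.6796 km
C–F: 1.0103 km
C–G: 4.3801 km
C–H: 5.7822 km
C–I: 5.6144 km
D–E: 1.4326 km
D–F: 7.4267 km
D–G: 4.9110 km
D–H: 2.7103 km
D–I: 2.9029 km
E–F: 6.0977 km
E–G: 3.5383 km
E–H: 1.8822 km
E–I: 1.5363 km
F–G: 4.3207 km
F–H: 4.9992 km
F–I: 5.2098 km
G–H: 4.0293 km
G–I: 2.0105 km
H–I: 2.5369 km
Closest pair: C–F at 1.0103 km.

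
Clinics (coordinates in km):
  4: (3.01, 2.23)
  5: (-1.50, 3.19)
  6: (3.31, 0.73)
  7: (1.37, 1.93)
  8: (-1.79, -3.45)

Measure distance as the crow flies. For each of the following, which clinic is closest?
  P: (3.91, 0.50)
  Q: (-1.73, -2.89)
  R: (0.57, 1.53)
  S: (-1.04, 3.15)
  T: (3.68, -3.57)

P→6; Q→8; R→7; S→5; T→6

P at (3.91, 0.50):
  4: √((-0.90)² + (1.73)²) = √(0.8100 + 2.9929) = 1.95 km
  5: √((-5.41)² + (2.69)²) = √(29.2681 + 7.2361) = 6.04 km
  6: √((-0.60)² + (0.23)²) = √(0.3600 + 0.0529) = 0.64 km
  7: √((-2.54)² + (1.43)²) = √(6.4516 + 2.0449) = 2.91 km
  8: √((-5.70)² + (-3.95)²) = √(32.4900 + 15.6025) = 6.93 km
  → nearest: 6 (0.64 km)
Q at (-1.73, -2.89):
  4: √((4.74)² + (5.12)²) = √(22.4676 + 26.2144) = 6.98 km
  5: √((0.23)² + (6.08)²) = √(0.0529 + 36.9664) = 6.08 km
  6: √((5.04)² + (3.62)²) = √(25.4016 + 13.1044) = 6.21 km
  7: √((3.10)² + (4.82)²) = √(9.6100 + 23.2324) = 5.73 km
  8: √((-0.06)² + (-0.56)²) = √(0.0036 + 0.3136) = 0.56 km
  → nearest: 8 (0.56 km)
R at (0.57, 1.53):
  4: √((2.44)² + (0.70)²) = √(5.9536 + 0.4900) = 2.54 km
  5: √((-2.07)² + (1.66)²) = √(4.2849 + 2.7556) = 2.65 km
  6: √((2.74)² + (-0.80)²) = √(7.5076 + 0.6400) = 2.85 km
  7: √((0.80)² + (0.40)²) = √(0.6400 + 0.1600) = 0.89 km
  8: √((-2.36)² + (-4.98)²) = √(5.5696 + 24.8004) = 5.51 km
  → nearest: 7 (0.89 km)
S at (-1.04, 3.15):
  4: √((4.05)² + (-0.92)²) = √(16.4025 + 0.8464) = 4.15 km
  5: √((-0.46)² + (0.04)²) = √(0.2116 + 0.0016) = 0.46 km
  6: √((4.35)² + (-2.42)²) = √(18.9225 + 5.8564) = 4.98 km
  7: √((2.41)² + (-1.22)²) = √(5.8081 + 1.4884) = 2.70 km
  8: √((-0.75)² + (-6.60)²) = √(0.5625 + 43.5600) = 6.64 km
  → nearest: 5 (0.46 km)
T at (3.68, -3.57):
  4: √((-0.67)² + (5.80)²) = √(0.4489 + 33.6400) = 5.84 km
  5: √((-5.18)² + (6.76)²) = √(26.8324 + 45.6976) = 8.52 km
  6: √((-0.37)² + (4.30)²) = √(0.1369 + 18.4900) = 4.32 km
  7: √((-2.31)² + (5.50)²) = √(5.3361 + 30.2500) = 5.97 km
  8: √((-5.47)² + (0.12)²) = √(29.9209 + 0.0144) = 5.47 km
  → nearest: 6 (4.32 km)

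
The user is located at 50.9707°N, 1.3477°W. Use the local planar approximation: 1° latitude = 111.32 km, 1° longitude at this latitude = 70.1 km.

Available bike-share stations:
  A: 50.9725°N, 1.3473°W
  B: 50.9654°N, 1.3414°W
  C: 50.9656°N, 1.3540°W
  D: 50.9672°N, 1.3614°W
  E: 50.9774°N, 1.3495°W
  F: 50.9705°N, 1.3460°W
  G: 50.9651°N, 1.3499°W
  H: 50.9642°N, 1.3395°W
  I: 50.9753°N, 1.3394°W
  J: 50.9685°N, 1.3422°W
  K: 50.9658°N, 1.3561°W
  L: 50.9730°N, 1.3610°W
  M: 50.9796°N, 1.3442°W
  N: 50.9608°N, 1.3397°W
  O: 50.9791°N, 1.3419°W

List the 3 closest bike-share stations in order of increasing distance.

Distances from 50.9707°N, 1.3477°W:
A: √((0.0018·111.32)² + (0.0004·70.1)²) = √(0.040151 + 0.000786) = 0.2023 km
B: √((-0.0053·111.32)² + (0.0063·70.1)²) = √(0.348095 + 0.195037) = 0.7370 km
C: √((-0.0051·111.32)² + (-0.0063·70.1)²) = √(0.322320 + 0.195037) = 0.7193 km
D: √((-0.0035·111.32)² + (-0.0137·70.1)²) = √(0.151804 + 0.922311) = 1.0364 km
E: √((0.0067·111.32)² + (-0.0018·70.1)²) = √(0.556283 + 0.015921) = 0.7564 km
F: √((-0.0002·111.32)² + (0.0017·70.1)²) = √(0.000496 + 0.014201) = 0.1212 km
G: √((-0.0056·111.32)² + (-0.0022·70.1)²) = √(0.388618 + 0.023784) = 0.6422 km
H: √((-0.0065·111.32)² + (0.0082·70.1)²) = √(0.523568 + 0.330418) = 0.9241 km
I: √((0.0046·111.32)² + (0.0083·70.1)²) = √(0.262218 + 0.338526) = 0.7751 km
J: √((-0.0022·111.32)² + (0.0055·70.1)²) = √(0.059978 + 0.148649) = 0.4568 km
K: √((-0.0049·111.32)² + (-0.0084·70.1)²) = √(0.297535 + 0.346733) = 0.8027 km
L: √((0.0023·111.32)² + (-0.0133·70.1)²) = √(0.065554 + 0.869239) = 0.9668 km
M: √((0.0089·111.32)² + (0.0035·70.1)²) = √(0.981582 + 0.060197) = 1.0207 km
N: √((-0.0099·111.32)² + (0.0080·70.1)²) = √(1.214554 + 0.314497) = 1.2365 km
O: √((0.0084·111.32)² + (0.0058·70.1)²) = √(0.874390 + 0.165307) = 1.0197 km
Sorted: F (0.1212 km) < A (0.2023 km) < J (0.4568 km) < G (0.6422 km) < C (0.7193 km) < …

F, A, J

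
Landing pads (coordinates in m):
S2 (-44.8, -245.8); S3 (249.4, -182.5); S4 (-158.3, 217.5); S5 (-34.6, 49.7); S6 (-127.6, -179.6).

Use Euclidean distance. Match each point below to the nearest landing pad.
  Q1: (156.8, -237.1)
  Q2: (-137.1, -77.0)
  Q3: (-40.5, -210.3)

Q1→S3; Q2→S6; Q3→S2

Q1 at (156.8, -237.1):
  S2: 201.8 m
  S3: 107.5 m
  S4: 553.1 m
  S5: 344.8 m
  S6: 290.2 m
  → nearest: S3 (107.5 m)
Q2 at (-137.1, -77.0):
  S2: 192.4 m
  S3: 400.6 m
  S4: 295.3 m
  S5: 163.0 m
  S6: 103.0 m
  → nearest: S6 (103.0 m)
Q3 at (-40.5, -210.3):
  S2: 35.8 m
  S3: 291.2 m
  S4: 443.7 m
  S5: 260.1 m
  S6: 92.4 m
  → nearest: S2 (35.8 m)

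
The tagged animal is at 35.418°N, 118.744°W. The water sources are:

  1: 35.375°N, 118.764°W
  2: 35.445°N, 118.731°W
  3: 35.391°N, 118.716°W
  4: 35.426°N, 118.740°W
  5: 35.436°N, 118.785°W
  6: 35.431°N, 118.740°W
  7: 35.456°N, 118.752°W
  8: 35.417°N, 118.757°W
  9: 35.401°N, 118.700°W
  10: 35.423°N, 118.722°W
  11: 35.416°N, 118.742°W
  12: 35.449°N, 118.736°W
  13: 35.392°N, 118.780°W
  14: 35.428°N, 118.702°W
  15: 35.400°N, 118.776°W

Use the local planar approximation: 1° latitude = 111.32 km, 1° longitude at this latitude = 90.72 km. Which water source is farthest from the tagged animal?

1

Distances from 35.418°N, 118.744°W:
1: √((-0.043·111.32)² + (-0.020·90.72)²) = √(22.91307 + 3.29205) = 5.119 km
2: √((0.027·111.32)² + (0.013·90.72)²) = √(9.03387 + 1.39089) = 3.229 km
3: √((-0.027·111.32)² + (0.028·90.72)²) = √(9.03387 + 6.45241) = 3.935 km
4: √((0.008·111.32)² + (0.004·90.72)²) = √(0.79310 + 0.13168) = 0.962 km
5: √((0.018·111.32)² + (-0.041·90.72)²) = √(4.01505 + 13.83483) = 4.225 km
6: √((0.013·111.32)² + (0.004·90.72)²) = √(2.09427 + 0.13168) = 1.492 km
7: √((0.038·111.32)² + (-0.008·90.72)²) = √(17.89425 + 0.52673) = 4.292 km
8: √((-0.001·111.32)² + (-0.013·90.72)²) = √(0.01239 + 1.39089) = 1.185 km
9: √((-0.017·111.32)² + (0.044·90.72)²) = √(3.58133 + 15.93351) = 4.418 km
10: √((0.005·111.32)² + (0.022·90.72)²) = √(0.30980 + 3.98338) = 2.072 km
11: √((-0.002·111.32)² + (0.002·90.72)²) = √(0.04957 + 0.03292) = 0.287 km
12: √((0.031·111.32)² + (0.008·90.72)²) = √(11.90885 + 0.52673) = 3.526 km
13: √((-0.026·111.32)² + (-0.036·90.72)²) = √(8.37709 + 10.66623) = 4.364 km
14: √((0.010·111.32)² + (0.042·90.72)²) = √(1.23921 + 14.51793) = 3.970 km
15: √((-0.018·111.32)² + (-0.032·90.72)²) = √(4.01505 + 8.42764) = 3.527 km
Maximum: 1 at 5.119 km.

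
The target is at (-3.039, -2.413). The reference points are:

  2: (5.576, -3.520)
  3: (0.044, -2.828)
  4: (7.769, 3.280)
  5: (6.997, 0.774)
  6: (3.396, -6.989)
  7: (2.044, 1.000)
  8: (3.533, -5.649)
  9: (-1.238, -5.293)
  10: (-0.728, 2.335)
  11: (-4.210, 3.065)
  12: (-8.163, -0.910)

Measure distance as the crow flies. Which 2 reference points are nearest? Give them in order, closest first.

Distances from (-3.039, -2.413):
2: 8.686
3: 3.111
4: 12.216
5: 10.530
6: 7.896
7: 6.123
8: 7.325
9: 3.397
10: 5.281
11: 5.602
12: 5.340
Sorted: 3 (3.111) < 9 (3.397) < 10 (5.281) < 12 (5.340) < …

3, 9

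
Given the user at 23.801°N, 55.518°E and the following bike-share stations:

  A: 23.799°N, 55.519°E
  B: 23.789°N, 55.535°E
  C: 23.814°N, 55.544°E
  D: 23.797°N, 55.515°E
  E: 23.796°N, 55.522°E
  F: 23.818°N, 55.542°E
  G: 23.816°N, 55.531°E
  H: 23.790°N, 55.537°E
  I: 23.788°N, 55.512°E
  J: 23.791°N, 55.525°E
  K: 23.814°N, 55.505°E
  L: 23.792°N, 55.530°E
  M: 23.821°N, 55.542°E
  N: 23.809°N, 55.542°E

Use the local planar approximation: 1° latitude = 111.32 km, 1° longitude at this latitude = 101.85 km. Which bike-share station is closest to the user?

A

Distances from 23.801°N, 55.518°E:
A: √((-0.002·111.32)² + (0.001·101.85)²) = √(0.04957 + 0.01037) = 0.245 km
B: √((-0.012·111.32)² + (0.017·101.85)²) = √(1.78447 + 2.99792) = 2.187 km
C: √((0.013·111.32)² + (0.026·101.85)²) = √(2.09427 + 7.01243) = 3.018 km
D: √((-0.004·111.32)² + (-0.003·101.85)²) = √(0.19827 + 0.09336) = 0.540 km
E: √((-0.005·111.32)² + (0.004·101.85)²) = √(0.30980 + 0.16597) = 0.690 km
F: √((0.017·111.32)² + (0.024·101.85)²) = √(3.58133 + 5.97509) = 3.091 km
G: √((0.015·111.32)² + (0.013·101.85)²) = √(2.78823 + 1.75311) = 2.131 km
H: √((-0.011·111.32)² + (0.019·101.85)²) = √(1.49945 + 3.74481) = 2.290 km
I: √((-0.013·111.32)² + (-0.006·101.85)²) = √(2.09427 + 0.37344) = 1.571 km
J: √((-0.010·111.32)² + (0.007·101.85)²) = √(1.23921 + 0.50830) = 1.322 km
K: √((0.013·111.32)² + (-0.013·101.85)²) = √(2.09427 + 1.75311) = 1.961 km
L: √((-0.009·111.32)² + (0.012·101.85)²) = √(1.00376 + 1.49377) = 1.580 km
M: √((0.020·111.32)² + (0.024·101.85)²) = √(4.95686 + 5.97509) = 3.306 km
N: √((0.008·111.32)² + (0.024·101.85)²) = √(0.79310 + 5.97509) = 2.602 km
Minimum: A at 0.245 km.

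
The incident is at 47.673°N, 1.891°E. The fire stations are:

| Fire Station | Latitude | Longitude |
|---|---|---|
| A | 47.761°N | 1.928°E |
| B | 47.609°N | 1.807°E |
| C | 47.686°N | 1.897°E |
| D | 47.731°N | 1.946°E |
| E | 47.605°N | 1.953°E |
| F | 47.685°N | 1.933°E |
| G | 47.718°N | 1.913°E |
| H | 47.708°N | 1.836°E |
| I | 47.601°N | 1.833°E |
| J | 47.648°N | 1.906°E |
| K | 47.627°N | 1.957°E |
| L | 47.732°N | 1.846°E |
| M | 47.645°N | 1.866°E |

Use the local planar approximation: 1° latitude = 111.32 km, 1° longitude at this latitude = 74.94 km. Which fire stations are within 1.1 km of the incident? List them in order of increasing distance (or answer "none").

Distances from 47.673°N, 1.891°E:
A: √((0.088·111.32)² + (0.037·74.94)²) = √(95.96475 + 7.68831) = 10.181 km
B: √((-0.064·111.32)² + (-0.084·74.94)²) = √(50.75822 + 39.62652) = 9.507 km
C: √((0.013·111.32)² + (0.006·74.94)²) = √(2.09427 + 0.20218) = 1.515 km
D: √((0.058·111.32)² + (0.055·74.94)²) = √(41.68717 + 16.98841) = 7.660 km
E: √((-0.068·111.32)² + (0.062·74.94)²) = √(57.30127 + 21.58792) = 8.882 km
F: √((0.012·111.32)² + (0.042·74.94)²) = √(1.78447 + 9.90663) = 3.419 km
G: √((0.045·111.32)² + (0.022·74.94)²) = √(25.09409 + 2.71815) = 5.274 km
H: √((0.035·111.32)² + (-0.055·74.94)²) = √(15.18037 + 16.98841) = 5.672 km
I: √((-0.072·111.32)² + (-0.058·74.94)²) = √(64.24087 + 18.89224) = 9.118 km
J: √((-0.025·111.32)² + (0.015·74.94)²) = √(7.74509 + 1.26360) = 3.001 km
K: √((-0.046·111.32)² + (0.066·74.94)²) = √(26.22177 + 24.46331) = 7.119 km
L: √((0.059·111.32)² + (-0.045·74.94)²) = √(43.13705 + 11.37241) = 7.383 km
M: √((-0.028·111.32)² + (-0.025·74.94)²) = √(9.71544 + 3.51000) = 3.637 km
Threshold 1.1 km: none within range.

none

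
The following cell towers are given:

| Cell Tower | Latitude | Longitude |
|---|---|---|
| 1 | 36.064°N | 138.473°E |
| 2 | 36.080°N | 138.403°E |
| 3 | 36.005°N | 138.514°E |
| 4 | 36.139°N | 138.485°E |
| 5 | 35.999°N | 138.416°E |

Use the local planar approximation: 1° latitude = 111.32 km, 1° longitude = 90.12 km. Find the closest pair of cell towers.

1 and 2

Pairwise distances:
1–2: 6.555 km
1–3: 7.536 km
1–4: 8.419 km
1–5: 8.874 km
2–3: 13.030 km
2–4: 9.887 km
2–5: 9.093 km
3–4: 15.144 km
3–5: 8.857 km
4–5: 16.780 km
Closest pair: 1–2 at 6.555 km.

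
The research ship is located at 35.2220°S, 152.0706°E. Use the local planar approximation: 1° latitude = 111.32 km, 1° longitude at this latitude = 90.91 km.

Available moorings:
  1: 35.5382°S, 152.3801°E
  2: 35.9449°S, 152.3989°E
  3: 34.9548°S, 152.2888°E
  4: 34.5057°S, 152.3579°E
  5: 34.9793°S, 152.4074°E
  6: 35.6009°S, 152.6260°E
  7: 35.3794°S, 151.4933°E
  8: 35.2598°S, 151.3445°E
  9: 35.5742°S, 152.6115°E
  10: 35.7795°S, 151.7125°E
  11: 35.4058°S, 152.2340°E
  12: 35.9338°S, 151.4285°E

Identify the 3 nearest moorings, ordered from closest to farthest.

Distances from 35.2220°S, 152.0706°E:
1: √((-0.3162·111.32)² + (0.3095·90.91)²) = √(1238.996634 + 791.670792) = 45.0629 km
2: √((-0.7229·111.32)² + (0.3283·90.91)²) = √(6475.940425 + 890.768972) = 85.8295 km
3: √((0.2672·111.32)² + (0.2182·90.91)²) = √(884.747416 + 393.489192) = 35.7524 km
4: √((0.7163·111.32)² + (0.2873·90.91)²) = √(6358.230934 + 682.173065) = 83.9071 km
5: √((0.2427·111.32)² + (0.3368·90.91)²) = √(729.937958 + 937.491807) = 40.8342 km
6: √((-0.3789·111.32)² + (0.5554·90.91)²) = √(1779.080526 + 2549.382888) = 65.7911 km
7: √((-0.1574·111.32)² + (-0.5773·90.91)²) = √(307.012354 + 2754.396327) = 55.3300 km
8: √((-0.0378·111.32)² + (-0.7261·90.91)²) = √(17.706389 + 4357.287227) = 66.1437 km
9: √((-0.3522·111.32)² + (0.5409·90.91)²) = √(1537.181321 + 2418.005467) = 62.8903 km
10: √((-0.5575·111.32)² + (-0.3581·90.91)²) = √(3851.555309 + 1059.819626) = 70.0812 km
11: √((-0.1838·111.32)² + (0.1634·90.91)²) = √(418.636807 + 220.661934) = 25.2844 km
12: √((-0.7118·111.32)² + (-0.6421·90.91)²) = √(6278.593450 + 3407.443437) = 98.4177 km
Sorted: 11 (25.2844 km) < 3 (35.7524 km) < 5 (40.8342 km) < 1 (45.0629 km) < 7 (55.3300 km) < …

11, 3, 5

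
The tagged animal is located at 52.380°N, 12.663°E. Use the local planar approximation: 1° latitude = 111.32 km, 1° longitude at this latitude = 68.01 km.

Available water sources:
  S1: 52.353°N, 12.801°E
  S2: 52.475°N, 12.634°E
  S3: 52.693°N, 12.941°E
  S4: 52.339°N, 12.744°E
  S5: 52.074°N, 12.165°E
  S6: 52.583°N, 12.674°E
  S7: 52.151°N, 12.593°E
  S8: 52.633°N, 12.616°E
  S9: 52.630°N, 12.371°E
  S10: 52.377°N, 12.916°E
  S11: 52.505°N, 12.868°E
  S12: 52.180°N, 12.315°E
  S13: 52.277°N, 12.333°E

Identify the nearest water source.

S4

Distances from 52.380°N, 12.663°E:
S1: 9.855 km
S2: 10.758 km
S3: 39.642 km
S4: 7.154 km
S5: 48.036 km
S6: 22.610 km
S7: 25.933 km
S8: 28.345 km
S9: 34.189 km
S10: 17.210 km
S11: 19.698 km
S12: 32.494 km
S13: 25.203 km
Minimum: S4 at 7.154 km.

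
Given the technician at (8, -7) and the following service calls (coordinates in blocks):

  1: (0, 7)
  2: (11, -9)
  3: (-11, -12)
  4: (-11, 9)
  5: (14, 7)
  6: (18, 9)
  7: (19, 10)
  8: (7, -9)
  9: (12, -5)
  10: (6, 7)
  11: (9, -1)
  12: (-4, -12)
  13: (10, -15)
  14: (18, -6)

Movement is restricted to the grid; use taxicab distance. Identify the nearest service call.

8

Distances from (8, -7):
1: 22 blocks
2: 5 blocks
3: 24 blocks
4: 35 blocks
5: 20 blocks
6: 26 blocks
7: 28 blocks
8: 3 blocks
9: 6 blocks
10: 16 blocks
11: 7 blocks
12: 17 blocks
13: 10 blocks
14: 11 blocks
Minimum: 8 at 3 blocks.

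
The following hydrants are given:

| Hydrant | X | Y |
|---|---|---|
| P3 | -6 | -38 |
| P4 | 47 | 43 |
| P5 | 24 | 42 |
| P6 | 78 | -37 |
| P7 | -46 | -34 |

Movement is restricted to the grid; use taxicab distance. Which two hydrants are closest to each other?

Pairwise distances:
P3–P4: |53| + |81| = 53 + 81 = 134
P3–P5: |30| + |80| = 30 + 80 = 110
P3–P6: |84| + |1| = 84 + 1 = 85
P3–P7: |-40| + |4| = 40 + 4 = 44
P4–P5: |-23| + |-1| = 23 + 1 = 24
P4–P6: |31| + |-80| = 31 + 80 = 111
P4–P7: |-93| + |-77| = 93 + 77 = 170
P5–P6: |54| + |-79| = 54 + 79 = 133
P5–P7: |-70| + |-76| = 70 + 76 = 146
P6–P7: |-124| + |3| = 124 + 3 = 127
Closest pair: P4–P5 at 24.

P4 and P5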